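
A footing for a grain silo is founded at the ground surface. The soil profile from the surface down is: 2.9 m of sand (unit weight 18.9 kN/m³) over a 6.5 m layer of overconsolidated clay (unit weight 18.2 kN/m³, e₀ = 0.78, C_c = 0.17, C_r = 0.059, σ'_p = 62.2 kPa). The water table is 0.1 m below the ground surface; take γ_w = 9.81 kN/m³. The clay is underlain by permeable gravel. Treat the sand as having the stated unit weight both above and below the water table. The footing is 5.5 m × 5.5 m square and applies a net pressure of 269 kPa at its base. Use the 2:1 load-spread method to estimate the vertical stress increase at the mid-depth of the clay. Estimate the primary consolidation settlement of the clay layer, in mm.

S_c ≈ 177 mm

Mid-depth of clay below the ground surface: z = 2.9 + 6.5/2 = 6.15 m.
Total vertical stress at mid-clay: σ_v = 18.9×2.9 + 18.2×3.25 = 113.96 kPa.
Pore pressure: u = 9.81×(6.15 − 0.1) = 59.351 kPa.
Initial effective stress: σ'_0 = σ_v − u = 113.96 − 59.351 = 54.609 kPa.
Stress increase at mid-clay by the 2:1 spreading method:
Δσ = qBL/((B+z)(L+z)) = 269×5.5×5.5/((5.5+6.15)(5.5+6.15)) = 59.955 kPa
Final effective stress: σ'_f = 54.609 + 59.955 = 114.56 kPa.
σ'_f = 114.56 > σ'_p = 62.2 kPa, so the stress path crosses the preconsolidation pressure — recompression up to σ'_p, then virgin compression beyond:
S_c = H/(1+e₀)·[C_r·log₁₀(σ'_p/σ'_0) + C_c·log₁₀(σ'_f/σ'_p)]
    = 6.5/1.78 × [0.059×log₁₀(62.2/54.609) + 0.17×log₁₀(114.56/62.2)]
    = 3.6517 × [0.003335 + 0.045091] = 0.1768 m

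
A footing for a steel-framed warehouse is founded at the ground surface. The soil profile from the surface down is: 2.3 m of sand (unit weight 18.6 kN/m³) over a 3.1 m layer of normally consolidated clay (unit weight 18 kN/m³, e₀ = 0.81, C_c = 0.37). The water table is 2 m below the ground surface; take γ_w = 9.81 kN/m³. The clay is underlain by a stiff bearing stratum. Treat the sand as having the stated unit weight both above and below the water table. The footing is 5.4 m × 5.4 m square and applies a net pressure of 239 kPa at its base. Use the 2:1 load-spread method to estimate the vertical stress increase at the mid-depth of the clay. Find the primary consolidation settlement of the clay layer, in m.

Mid-depth of clay below the ground surface: z = 2.3 + 3.1/2 = 3.85 m.
Total vertical stress at mid-clay: σ_v = 18.6×2.3 + 18×1.55 = 70.68 kPa.
Pore pressure: u = 9.81×(3.85 − 2) = 18.149 kPa.
Initial effective stress: σ'_0 = σ_v − u = 70.68 − 18.149 = 52.531 kPa.
Stress increase at mid-clay by the 2:1 spreading method:
Δσ = qBL/((B+z)(L+z)) = 239×5.4×5.4/((5.4+3.85)(5.4+3.85)) = 81.452 kPa
Final effective stress: σ'_f = σ'_0 + Δσ = 52.531 + 81.452 = 133.98 kPa.
Normally consolidated clay, so the full stress increment lies on the virgin compression line:
S_c = C_c·H/(1+e₀)·log₁₀(σ'_f/σ'_0) = 0.37×3.1/(1+0.81)×log₁₀(133.98/52.531)
    = 0.6337 × 0.40662 = 0.2577 m

S_c ≈ 0.258 m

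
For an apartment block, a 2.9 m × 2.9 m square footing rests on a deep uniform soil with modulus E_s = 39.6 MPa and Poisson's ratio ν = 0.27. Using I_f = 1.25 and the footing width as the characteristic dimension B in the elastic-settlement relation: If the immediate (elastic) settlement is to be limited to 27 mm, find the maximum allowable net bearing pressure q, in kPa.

q ≈ 318 kPa

E_s = 39.6 MPa = 39600 kPa.
S_e = q·B·(1−ν²)/E_s · I_f  ⇒  q = S_e·E_s / (B·(1−ν²)·I_f).
q = 0.027 × 39600 / (2.9 × 0.9271 × 1.25) = 318.1 kPa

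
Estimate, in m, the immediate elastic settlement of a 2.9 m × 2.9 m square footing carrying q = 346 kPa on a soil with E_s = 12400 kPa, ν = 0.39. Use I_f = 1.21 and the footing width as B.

S_e ≈ 0.083 m

Immediate (elastic) settlement: S_e = q·B·(1−ν²)/E_s · I_f.
S_e = 346 × 2.9 × (1 − 0.39²) / 12400 × 1.21
    = 346 × 2.9 × 0.8479 / 12400 × 1.21
    = 0.08302 m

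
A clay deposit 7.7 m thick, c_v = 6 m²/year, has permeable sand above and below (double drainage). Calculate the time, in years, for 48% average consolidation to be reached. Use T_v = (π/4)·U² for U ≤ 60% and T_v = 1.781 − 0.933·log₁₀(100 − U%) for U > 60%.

Drainage path length: H_d = H/2 = 3.85 m (double drainage).
U ≤ 60%: T_v = (π/4)·U² = (π/4)×0.48² = 0.18096.
t = T_v·H_d²/c_v = 0.18096×3.85²/6 = 0.447 years.

t ≈ 0.447 years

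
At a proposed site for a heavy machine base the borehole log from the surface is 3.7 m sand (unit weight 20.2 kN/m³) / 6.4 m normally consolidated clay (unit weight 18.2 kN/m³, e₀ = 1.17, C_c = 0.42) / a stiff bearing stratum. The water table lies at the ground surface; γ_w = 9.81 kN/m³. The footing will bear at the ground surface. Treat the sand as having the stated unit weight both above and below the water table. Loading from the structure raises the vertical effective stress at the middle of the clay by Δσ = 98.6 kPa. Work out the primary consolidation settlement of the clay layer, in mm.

S_c ≈ 495 mm

Mid-depth of clay below the ground surface: z = 3.7 + 6.4/2 = 6.9 m.
Total vertical stress at mid-clay: σ_v = 20.2×3.7 + 18.2×3.2 = 132.98 kPa.
Pore pressure: u = 9.81×(6.9 − 0) = 67.689 kPa.
Initial effective stress: σ'_0 = σ_v − u = 132.98 − 67.689 = 65.291 kPa.
Final effective stress: σ'_f = σ'_0 + Δσ = 65.291 + 98.6 = 163.89 kPa.
Normally consolidated clay, so the full stress increment lies on the virgin compression line:
S_c = C_c·H/(1+e₀)·log₁₀(σ'_f/σ'_0) = 0.42×6.4/(1+1.17)×log₁₀(163.89/65.291)
    = 1.2387 × 0.3997 = 0.4951 m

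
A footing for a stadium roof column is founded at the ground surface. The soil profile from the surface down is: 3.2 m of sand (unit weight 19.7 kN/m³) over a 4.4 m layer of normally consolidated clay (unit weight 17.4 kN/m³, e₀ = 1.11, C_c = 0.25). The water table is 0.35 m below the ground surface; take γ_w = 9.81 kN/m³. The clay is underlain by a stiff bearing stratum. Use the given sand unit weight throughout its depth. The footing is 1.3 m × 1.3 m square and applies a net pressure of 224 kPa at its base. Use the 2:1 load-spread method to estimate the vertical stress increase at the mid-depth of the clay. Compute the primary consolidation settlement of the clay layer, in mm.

Mid-depth of clay below the ground surface: z = 3.2 + 4.4/2 = 5.4 m.
Total vertical stress at mid-clay: σ_v = 19.7×3.2 + 17.4×2.2 = 101.32 kPa.
Pore pressure: u = 9.81×(5.4 − 0.35) = 49.541 kPa.
Initial effective stress: σ'_0 = σ_v − u = 101.32 − 49.541 = 51.779 kPa.
Stress increase at mid-clay by the 2:1 spreading method:
Δσ = qBL/((B+z)(L+z)) = 224×1.3×1.3/((1.3+5.4)(1.3+5.4)) = 8.4331 kPa
Final effective stress: σ'_f = σ'_0 + Δσ = 51.779 + 8.4331 = 60.212 kPa.
Normally consolidated clay, so the full stress increment lies on the virgin compression line:
S_c = C_c·H/(1+e₀)·log₁₀(σ'_f/σ'_0) = 0.25×4.4/(1+1.11)×log₁₀(60.212/51.779)
    = 0.52133 × 0.065529 = 0.03416 m

S_c ≈ 34.2 mm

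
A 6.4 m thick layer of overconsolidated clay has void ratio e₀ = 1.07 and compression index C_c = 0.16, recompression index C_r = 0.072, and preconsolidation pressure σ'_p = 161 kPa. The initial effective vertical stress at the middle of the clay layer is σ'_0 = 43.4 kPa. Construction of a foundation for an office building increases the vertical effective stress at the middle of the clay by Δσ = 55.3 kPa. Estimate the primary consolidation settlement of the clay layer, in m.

S_c ≈ 0.0794 m

Final effective stress: σ'_f = 43.4 + 55.3 = 98.7 kPa.
σ'_f = 98.7 ≤ σ'_p = 161 kPa, so the clay remains overconsolidated and only the recompression index applies:
S_c = C_r·H/(1+e₀)·log₁₀(σ'_f/σ'_0) = 0.072×6.4/2.07×log₁₀(98.7/43.4)
    = 0.22261 × 0.35683 = 0.07943 m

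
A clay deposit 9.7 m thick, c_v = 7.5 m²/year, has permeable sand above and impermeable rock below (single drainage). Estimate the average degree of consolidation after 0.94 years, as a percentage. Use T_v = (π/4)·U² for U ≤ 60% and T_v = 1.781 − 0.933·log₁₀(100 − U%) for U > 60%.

U ≈ 30.9 %

Drainage path length: H_d = H = 9.7 m (single drainage).
T_v = c_v·t/H_d² = 7.5×0.94/9.7² = 0.074928.
T_v = 0.074928 corresponds to the U ≤ 60% branch:
U = √(4T_v/π) = 0.3089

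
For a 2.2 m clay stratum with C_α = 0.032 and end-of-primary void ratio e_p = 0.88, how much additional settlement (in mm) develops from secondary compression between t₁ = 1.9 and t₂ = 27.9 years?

Secondary compression: S_s = C_α·H/(1+e_p)·log₁₀(t₂/t₁)
S_s = 0.032×2.2/(1+0.88)×log₁₀(27.9/1.9)
    = 0.03745 × 1.167 = 0.04369 m

S_s ≈ 43.7 mm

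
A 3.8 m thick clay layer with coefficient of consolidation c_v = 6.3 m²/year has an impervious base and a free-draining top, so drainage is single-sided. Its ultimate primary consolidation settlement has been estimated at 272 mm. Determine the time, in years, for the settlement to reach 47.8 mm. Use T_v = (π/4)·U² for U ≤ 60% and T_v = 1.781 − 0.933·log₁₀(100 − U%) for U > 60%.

t ≈ 0.0556 years

Drainage path length: H_d = H = 3.8 m (single drainage).
U = S(t)/S_ult = 47.8/272 = 0.1757.
U ≤ 60%: T_v = (π/4)·U² = (π/4)×0.17574² = 0.024255.
t = T_v·H_d²/c_v = 0.024255×3.8²/6.3 = 0.05559 years.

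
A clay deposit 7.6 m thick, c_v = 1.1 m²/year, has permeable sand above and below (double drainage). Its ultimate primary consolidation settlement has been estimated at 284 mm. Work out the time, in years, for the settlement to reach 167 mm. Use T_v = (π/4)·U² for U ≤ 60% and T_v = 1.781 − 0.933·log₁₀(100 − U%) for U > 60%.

t ≈ 3.56 years

Drainage path length: H_d = H/2 = 3.8 m (double drainage).
U = S(t)/S_ult = 167/284 = 0.588.
U ≤ 60%: T_v = (π/4)·U² = (π/4)×0.58803² = 0.27157.
t = T_v·H_d²/c_v = 0.27157×3.8²/1.1 = 3.565 years.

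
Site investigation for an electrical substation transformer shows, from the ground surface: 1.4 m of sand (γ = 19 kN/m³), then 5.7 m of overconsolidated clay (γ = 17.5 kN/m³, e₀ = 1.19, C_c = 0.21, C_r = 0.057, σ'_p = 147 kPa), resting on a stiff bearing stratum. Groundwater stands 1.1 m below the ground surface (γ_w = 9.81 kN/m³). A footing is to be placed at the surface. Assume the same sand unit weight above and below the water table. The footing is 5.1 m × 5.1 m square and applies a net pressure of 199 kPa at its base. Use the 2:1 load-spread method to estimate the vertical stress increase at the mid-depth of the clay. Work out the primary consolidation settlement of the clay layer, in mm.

Mid-depth of clay below the ground surface: z = 1.4 + 5.7/2 = 4.25 m.
Total vertical stress at mid-clay: σ_v = 19×1.4 + 17.5×2.85 = 76.475 kPa.
Pore pressure: u = 9.81×(4.25 − 1.1) = 30.902 kPa.
Initial effective stress: σ'_0 = σ_v − u = 76.475 − 30.902 = 45.573 kPa.
Stress increase at mid-clay by the 2:1 spreading method:
Δσ = qBL/((B+z)(L+z)) = 199×5.1×5.1/((5.1+4.25)(5.1+4.25)) = 59.207 kPa
Final effective stress: σ'_f = 45.573 + 59.207 = 104.78 kPa.
σ'_f = 104.78 ≤ σ'_p = 147 kPa, so the clay remains overconsolidated and only the recompression index applies:
S_c = C_r·H/(1+e₀)·log₁₀(σ'_f/σ'_0) = 0.057×5.7/2.19×log₁₀(104.78/45.573)
    = 0.14835 × 0.36157 = 0.05364 m

S_c ≈ 53.6 mm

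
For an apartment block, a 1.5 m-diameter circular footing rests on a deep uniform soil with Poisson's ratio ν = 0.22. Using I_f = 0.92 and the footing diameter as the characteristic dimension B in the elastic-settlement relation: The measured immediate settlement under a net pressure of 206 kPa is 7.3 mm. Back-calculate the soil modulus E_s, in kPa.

S_e = q·B·(1−ν²)/E_s · I_f  ⇒  E_s = q·B·(1−ν²)·I_f / S_e.
E_s = 206 × 1.5 × 0.9516 × 0.92 / 0.0073 = 37060 kPa

E_s ≈ 37100 kPa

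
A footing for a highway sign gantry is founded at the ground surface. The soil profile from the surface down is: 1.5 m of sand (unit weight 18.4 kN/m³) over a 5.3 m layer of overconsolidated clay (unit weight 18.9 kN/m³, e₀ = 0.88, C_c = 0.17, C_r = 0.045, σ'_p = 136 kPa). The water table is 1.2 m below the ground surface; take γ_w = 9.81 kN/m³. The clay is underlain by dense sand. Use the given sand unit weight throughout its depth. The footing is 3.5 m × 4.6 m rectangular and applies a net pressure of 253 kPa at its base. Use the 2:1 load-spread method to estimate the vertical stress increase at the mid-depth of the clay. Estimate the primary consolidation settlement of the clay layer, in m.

Mid-depth of clay below the ground surface: z = 1.5 + 5.3/2 = 4.15 m.
Total vertical stress at mid-clay: σ_v = 18.4×1.5 + 18.9×2.65 = 77.685 kPa.
Pore pressure: u = 9.81×(4.15 − 1.2) = 28.94 kPa.
Initial effective stress: σ'_0 = σ_v − u = 77.685 − 28.94 = 48.745 kPa.
Stress increase at mid-clay by the 2:1 spreading method:
Δσ = qBL/((B+z)(L+z)) = 253×3.5×4.6/((3.5+4.15)(4.6+4.15)) = 60.852 kPa
Final effective stress: σ'_f = 48.745 + 60.852 = 109.6 kPa.
σ'_f = 109.6 ≤ σ'_p = 136 kPa, so the clay remains overconsolidated and only the recompression index applies:
S_c = C_r·H/(1+e₀)·log₁₀(σ'_f/σ'_0) = 0.045×5.3/1.88×log₁₀(109.6/48.745)
    = 0.12686 × 0.35188 = 0.04464 m

S_c ≈ 0.0446 m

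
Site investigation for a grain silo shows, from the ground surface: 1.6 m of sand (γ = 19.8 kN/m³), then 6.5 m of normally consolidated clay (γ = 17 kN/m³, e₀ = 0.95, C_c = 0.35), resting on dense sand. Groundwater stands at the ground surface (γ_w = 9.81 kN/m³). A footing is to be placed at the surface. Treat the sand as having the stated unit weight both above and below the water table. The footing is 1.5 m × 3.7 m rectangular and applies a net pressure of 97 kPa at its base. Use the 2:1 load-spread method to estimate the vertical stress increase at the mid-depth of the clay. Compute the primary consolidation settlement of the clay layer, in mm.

S_c ≈ 114 mm

Mid-depth of clay below the ground surface: z = 1.6 + 6.5/2 = 4.85 m.
Total vertical stress at mid-clay: σ_v = 19.8×1.6 + 17×3.25 = 86.93 kPa.
Pore pressure: u = 9.81×(4.85 − 0) = 47.578 kPa.
Initial effective stress: σ'_0 = σ_v − u = 86.93 − 47.578 = 39.352 kPa.
Stress increase at mid-clay by the 2:1 spreading method:
Δσ = qBL/((B+z)(L+z)) = 97×1.5×3.7/((1.5+4.85)(3.7+4.85)) = 9.9157 kPa
Final effective stress: σ'_f = σ'_0 + Δσ = 39.352 + 9.9157 = 49.268 kPa.
Normally consolidated clay, so the full stress increment lies on the virgin compression line:
S_c = C_c·H/(1+e₀)·log₁₀(σ'_f/σ'_0) = 0.35×6.5/(1+0.95)×log₁₀(49.268/39.352)
    = 1.1667 × 0.097598 = 0.1139 m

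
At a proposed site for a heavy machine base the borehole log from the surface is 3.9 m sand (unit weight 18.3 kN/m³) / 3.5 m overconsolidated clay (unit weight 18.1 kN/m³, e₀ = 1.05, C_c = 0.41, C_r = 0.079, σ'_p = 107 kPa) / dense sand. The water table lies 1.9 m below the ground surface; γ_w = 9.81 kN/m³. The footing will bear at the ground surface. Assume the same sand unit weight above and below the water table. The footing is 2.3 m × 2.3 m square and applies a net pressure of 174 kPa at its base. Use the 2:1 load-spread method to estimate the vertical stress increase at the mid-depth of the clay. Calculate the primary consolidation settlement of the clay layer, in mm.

Mid-depth of clay below the ground surface: z = 3.9 + 3.5/2 = 5.65 m.
Total vertical stress at mid-clay: σ_v = 18.3×3.9 + 18.1×1.75 = 103.05 kPa.
Pore pressure: u = 9.81×(5.65 − 1.9) = 36.788 kPa.
Initial effective stress: σ'_0 = σ_v − u = 103.05 − 36.788 = 66.262 kPa.
Stress increase at mid-clay by the 2:1 spreading method:
Δσ = qBL/((B+z)(L+z)) = 174×2.3×2.3/((2.3+5.65)(2.3+5.65)) = 14.564 kPa
Final effective stress: σ'_f = 66.262 + 14.564 = 80.826 kPa.
σ'_f = 80.826 ≤ σ'_p = 107 kPa, so the clay remains overconsolidated and only the recompression index applies:
S_c = C_r·H/(1+e₀)·log₁₀(σ'_f/σ'_0) = 0.079×3.5/2.05×log₁₀(80.826/66.262)
    = 0.13488 × 0.086287 = 0.01164 m

S_c ≈ 11.6 mm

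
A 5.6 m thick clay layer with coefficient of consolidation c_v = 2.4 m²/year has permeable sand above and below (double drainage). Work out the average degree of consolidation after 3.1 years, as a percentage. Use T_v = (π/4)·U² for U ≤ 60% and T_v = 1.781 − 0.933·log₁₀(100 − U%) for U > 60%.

Drainage path length: H_d = H/2 = 2.8 m (double drainage).
T_v = c_v·t/H_d² = 2.4×3.1/2.8² = 0.94898.
T_v = 0.94898 corresponds to the U > 60% branch:
U = 1 − 10^((1.781 − T_v)/0.933)/100 = 0.9221

U ≈ 92.2 %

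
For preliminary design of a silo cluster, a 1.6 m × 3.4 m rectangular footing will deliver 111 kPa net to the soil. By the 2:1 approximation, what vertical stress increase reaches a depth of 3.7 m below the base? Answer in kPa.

Δσ_z ≈ 16 kPa

By the 2:1 method the load spreads at 1 horizontal : 2 vertical, so at depth z the loaded area has grown by z in each plan dimension:
Δσ = qBL/((B+z)(L+z)) = 111×1.6×3.4/((1.6+3.7)(3.4+3.7)) = 16.047 kPa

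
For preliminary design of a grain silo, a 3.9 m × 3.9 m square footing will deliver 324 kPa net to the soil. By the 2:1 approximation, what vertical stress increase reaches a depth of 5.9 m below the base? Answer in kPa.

By the 2:1 method the load spreads at 1 horizontal : 2 vertical, so at depth z the loaded area has grown by z in each plan dimension:
Δσ = qBL/((B+z)(L+z)) = 324×3.9×3.9/((3.9+5.9)(3.9+5.9)) = 51.312 kPa

Δσ_z ≈ 51.3 kPa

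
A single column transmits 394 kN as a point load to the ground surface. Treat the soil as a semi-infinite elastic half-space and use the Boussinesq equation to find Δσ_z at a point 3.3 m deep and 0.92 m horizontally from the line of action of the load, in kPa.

Δσ_z ≈ 14.3 kPa

Boussinesq vertical stress below a point load on an elastic half-space:
Δσ_z = 3P/(2πz²) · [1 + (r/z)²]^(−5/2)
r/z = 0.92/3.3 = 0.27879; [1+(r/z)²]^(−5/2) = 0.82934.
Δσ_z = 3×394/(2π×3.3²) × 0.82934 = 17.275 × 0.82934 = 14.33 kPa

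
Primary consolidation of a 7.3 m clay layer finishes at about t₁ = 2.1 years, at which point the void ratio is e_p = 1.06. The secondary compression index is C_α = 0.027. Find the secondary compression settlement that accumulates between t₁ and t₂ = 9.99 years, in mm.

S_s ≈ 64.8 mm

Secondary compression: S_s = C_α·H/(1+e_p)·log₁₀(t₂/t₁)
S_s = 0.027×7.3/(1+1.06)×log₁₀(9.99/2.1)
    = 0.09568 × 0.6773 = 0.06481 m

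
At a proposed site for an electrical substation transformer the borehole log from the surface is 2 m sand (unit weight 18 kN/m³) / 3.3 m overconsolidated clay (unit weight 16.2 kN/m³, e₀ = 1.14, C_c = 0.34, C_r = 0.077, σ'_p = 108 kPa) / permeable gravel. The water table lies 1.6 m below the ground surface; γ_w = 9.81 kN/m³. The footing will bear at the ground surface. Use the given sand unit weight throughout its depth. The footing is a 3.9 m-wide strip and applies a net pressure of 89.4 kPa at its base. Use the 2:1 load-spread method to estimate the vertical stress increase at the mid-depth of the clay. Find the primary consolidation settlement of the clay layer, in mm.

S_c ≈ 37.9 mm

Mid-depth of clay below the ground surface: z = 2 + 3.3/2 = 3.65 m.
Total vertical stress at mid-clay: σ_v = 18×2 + 16.2×1.65 = 62.73 kPa.
Pore pressure: u = 9.81×(3.65 − 1.6) = 20.11 kPa.
Initial effective stress: σ'_0 = σ_v − u = 62.73 − 20.11 = 42.62 kPa.
Stress increase at mid-clay by the 2:1 spreading method:
Δσ = qB/(B+z) = 89.4×3.9/(3.9+3.65) = 46.18 kPa
Final effective stress: σ'_f = 42.62 + 46.18 = 88.8 kPa.
σ'_f = 88.8 ≤ σ'_p = 108 kPa, so the clay remains overconsolidated and only the recompression index applies:
S_c = C_r·H/(1+e₀)·log₁₀(σ'_f/σ'_0) = 0.077×3.3/2.14×log₁₀(88.8/42.62)
    = 0.11874 × 0.3188 = 0.03785 m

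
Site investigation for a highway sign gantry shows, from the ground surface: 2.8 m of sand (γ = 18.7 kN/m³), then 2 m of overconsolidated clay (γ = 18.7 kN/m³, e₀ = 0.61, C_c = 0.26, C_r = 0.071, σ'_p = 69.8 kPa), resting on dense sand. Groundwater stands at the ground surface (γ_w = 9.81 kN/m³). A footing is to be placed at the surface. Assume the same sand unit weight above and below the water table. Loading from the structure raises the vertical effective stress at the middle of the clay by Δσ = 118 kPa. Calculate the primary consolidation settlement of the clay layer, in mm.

S_c ≈ 137 mm

Mid-depth of clay below the ground surface: z = 2.8 + 2/2 = 3.8 m.
Total vertical stress at mid-clay: σ_v = 18.7×2.8 + 18.7×1 = 71.06 kPa.
Pore pressure: u = 9.81×(3.8 − 0) = 37.278 kPa.
Initial effective stress: σ'_0 = σ_v − u = 71.06 − 37.278 = 33.782 kPa.
Final effective stress: σ'_f = 33.782 + 118 = 151.78 kPa.
σ'_f = 151.78 > σ'_p = 69.8 kPa, so the stress path crosses the preconsolidation pressure — recompression up to σ'_p, then virgin compression beyond:
S_c = H/(1+e₀)·[C_r·log₁₀(σ'_p/σ'_0) + C_c·log₁₀(σ'_f/σ'_p)]
    = 2/1.61 × [0.071×log₁₀(69.8/33.782) + 0.26×log₁₀(151.78/69.8)]
    = 1.2422 × [0.022377 + 0.087713] = 0.1368 m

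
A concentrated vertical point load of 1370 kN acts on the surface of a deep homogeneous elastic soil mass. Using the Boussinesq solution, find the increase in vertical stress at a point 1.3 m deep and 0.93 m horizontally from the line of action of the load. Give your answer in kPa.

Boussinesq vertical stress below a point load on an elastic half-space:
Δσ_z = 3P/(2πz²) · [1 + (r/z)²]^(−5/2)
r/z = 0.93/1.3 = 0.71538; [1+(r/z)²]^(−5/2) = 0.35586.
Δσ_z = 3×1370/(2π×1.3²) × 0.35586 = 387.06 × 0.35586 = 137.7 kPa

Δσ_z ≈ 138 kPa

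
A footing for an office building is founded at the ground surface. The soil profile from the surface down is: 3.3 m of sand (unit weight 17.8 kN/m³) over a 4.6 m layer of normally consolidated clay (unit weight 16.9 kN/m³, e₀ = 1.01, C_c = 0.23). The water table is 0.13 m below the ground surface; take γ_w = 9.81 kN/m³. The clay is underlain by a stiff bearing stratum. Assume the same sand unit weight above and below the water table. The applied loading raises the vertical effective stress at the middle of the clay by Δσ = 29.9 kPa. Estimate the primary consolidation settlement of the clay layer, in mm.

Mid-depth of clay below the ground surface: z = 3.3 + 4.6/2 = 5.6 m.
Total vertical stress at mid-clay: σ_v = 17.8×3.3 + 16.9×2.3 = 97.61 kPa.
Pore pressure: u = 9.81×(5.6 − 0.13) = 53.661 kPa.
Initial effective stress: σ'_0 = σ_v − u = 97.61 − 53.661 = 43.949 kPa.
Final effective stress: σ'_f = σ'_0 + Δσ = 43.949 + 29.9 = 73.849 kPa.
Normally consolidated clay, so the full stress increment lies on the virgin compression line:
S_c = C_c·H/(1+e₀)·log₁₀(σ'_f/σ'_0) = 0.23×4.6/(1+1.01)×log₁₀(73.849/43.949)
    = 0.52637 × 0.2254 = 0.1186 m

S_c ≈ 119 mm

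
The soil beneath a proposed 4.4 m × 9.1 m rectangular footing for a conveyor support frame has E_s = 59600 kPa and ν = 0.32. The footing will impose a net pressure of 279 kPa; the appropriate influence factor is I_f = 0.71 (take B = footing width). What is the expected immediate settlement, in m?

S_e ≈ 0.0131 m

Immediate (elastic) settlement: S_e = q·B·(1−ν²)/E_s · I_f.
S_e = 279 × 4.4 × (1 − 0.32²) / 59600 × 0.71
    = 279 × 4.4 × 0.8976 / 59600 × 0.71
    = 0.01313 m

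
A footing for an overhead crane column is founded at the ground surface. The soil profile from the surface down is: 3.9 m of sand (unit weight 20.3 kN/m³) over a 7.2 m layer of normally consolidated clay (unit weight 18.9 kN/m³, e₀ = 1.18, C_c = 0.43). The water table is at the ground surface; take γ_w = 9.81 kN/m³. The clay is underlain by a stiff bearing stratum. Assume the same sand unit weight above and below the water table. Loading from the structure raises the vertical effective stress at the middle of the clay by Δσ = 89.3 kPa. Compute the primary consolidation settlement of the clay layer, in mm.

S_c ≈ 490 mm

Mid-depth of clay below the ground surface: z = 3.9 + 7.2/2 = 7.5 m.
Total vertical stress at mid-clay: σ_v = 20.3×3.9 + 18.9×3.6 = 147.21 kPa.
Pore pressure: u = 9.81×(7.5 − 0) = 73.575 kPa.
Initial effective stress: σ'_0 = σ_v − u = 147.21 − 73.575 = 73.635 kPa.
Final effective stress: σ'_f = σ'_0 + Δσ = 73.635 + 89.3 = 162.94 kPa.
Normally consolidated clay, so the full stress increment lies on the virgin compression line:
S_c = C_c·H/(1+e₀)·log₁₀(σ'_f/σ'_0) = 0.43×7.2/(1+1.18)×log₁₀(162.94/73.635)
    = 1.4202 × 0.34494 = 0.4899 m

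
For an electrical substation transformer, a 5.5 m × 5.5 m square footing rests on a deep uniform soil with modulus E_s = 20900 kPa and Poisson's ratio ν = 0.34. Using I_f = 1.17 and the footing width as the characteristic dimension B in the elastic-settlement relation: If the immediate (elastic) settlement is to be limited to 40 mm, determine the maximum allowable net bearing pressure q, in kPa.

S_e = q·B·(1−ν²)/E_s · I_f  ⇒  q = S_e·E_s / (B·(1−ν²)·I_f).
q = 0.04 × 20900 / (5.5 × 0.8844 × 1.17) = 146.9 kPa

q ≈ 147 kPa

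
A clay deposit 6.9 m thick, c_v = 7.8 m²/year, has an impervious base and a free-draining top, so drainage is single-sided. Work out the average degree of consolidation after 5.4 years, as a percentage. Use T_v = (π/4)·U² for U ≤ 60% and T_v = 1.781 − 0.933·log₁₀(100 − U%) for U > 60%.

U ≈ 90.9 %

Drainage path length: H_d = H = 6.9 m (single drainage).
T_v = c_v·t/H_d² = 7.8×5.4/6.9² = 0.88469.
T_v = 0.88469 corresponds to the U > 60% branch:
U = 1 − 10^((1.781 − T_v)/0.933)/100 = 0.9087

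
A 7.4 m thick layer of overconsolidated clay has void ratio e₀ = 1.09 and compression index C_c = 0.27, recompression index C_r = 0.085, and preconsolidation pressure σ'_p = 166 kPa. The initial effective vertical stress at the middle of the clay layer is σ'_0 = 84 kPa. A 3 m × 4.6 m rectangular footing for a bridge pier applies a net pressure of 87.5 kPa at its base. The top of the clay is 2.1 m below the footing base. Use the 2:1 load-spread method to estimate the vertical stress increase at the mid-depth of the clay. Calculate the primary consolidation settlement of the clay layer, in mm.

S_c ≈ 19.1 mm

Mid-depth of clay below the footing base: z = 2.1 + 7.4/2 = 5.8 m.
Stress increase at mid-clay by the 2:1 spreading method:
Δσ = qBL/((B+z)(L+z)) = 87.5×3×4.6/((3+5.8)(4.6+5.8)) = 13.194 kPa
Final effective stress: σ'_f = 84 + 13.194 = 97.194 kPa.
σ'_f = 97.194 ≤ σ'_p = 166 kPa, so the clay remains overconsolidated and only the recompression index applies:
S_c = C_r·H/(1+e₀)·log₁₀(σ'_f/σ'_0) = 0.085×7.4/2.09×log₁₀(97.194/84)
    = 0.30096 × 0.06336 = 0.01907 m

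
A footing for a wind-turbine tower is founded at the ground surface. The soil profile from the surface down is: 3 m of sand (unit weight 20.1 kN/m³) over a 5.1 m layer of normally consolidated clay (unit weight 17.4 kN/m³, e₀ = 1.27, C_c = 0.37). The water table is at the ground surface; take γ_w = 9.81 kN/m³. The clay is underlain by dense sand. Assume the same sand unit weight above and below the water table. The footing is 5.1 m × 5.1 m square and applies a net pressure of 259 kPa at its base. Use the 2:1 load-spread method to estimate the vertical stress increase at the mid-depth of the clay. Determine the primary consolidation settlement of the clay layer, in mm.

Mid-depth of clay below the ground surface: z = 3 + 5.1/2 = 5.55 m.
Total vertical stress at mid-clay: σ_v = 20.1×3 + 17.4×2.55 = 104.67 kPa.
Pore pressure: u = 9.81×(5.55 − 0) = 54.446 kPa.
Initial effective stress: σ'_0 = σ_v − u = 104.67 − 54.446 = 50.224 kPa.
Stress increase at mid-clay by the 2:1 spreading method:
Δσ = qBL/((B+z)(L+z)) = 259×5.1×5.1/((5.1+5.55)(5.1+5.55)) = 59.394 kPa
Final effective stress: σ'_f = σ'_0 + Δσ = 50.224 + 59.394 = 109.62 kPa.
Normally consolidated clay, so the full stress increment lies on the virgin compression line:
S_c = C_c·H/(1+e₀)·log₁₀(σ'_f/σ'_0) = 0.37×5.1/(1+1.27)×log₁₀(109.62/50.224)
    = 0.83128 × 0.33898 = 0.2818 m

S_c ≈ 282 mm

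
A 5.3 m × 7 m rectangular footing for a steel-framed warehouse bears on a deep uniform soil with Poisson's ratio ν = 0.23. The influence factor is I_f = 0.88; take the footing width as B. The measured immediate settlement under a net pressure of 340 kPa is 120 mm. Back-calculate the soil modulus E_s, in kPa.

S_e = q·B·(1−ν²)/E_s · I_f  ⇒  E_s = q·B·(1−ν²)·I_f / S_e.
E_s = 340 × 5.3 × 0.9471 × 0.88 / 0.12 = 12520 kPa

E_s ≈ 12500 kPa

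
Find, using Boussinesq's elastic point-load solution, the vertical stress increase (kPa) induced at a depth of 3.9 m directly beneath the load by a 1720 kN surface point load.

Boussinesq vertical stress below a point load on an elastic half-space:
Δσ_z = 3P/(2πz²) · [1 + (r/z)²]^(−5/2)
r/z = 0/3.9 = 0; [1+(r/z)²]^(−5/2) = 1.
Δσ_z = 3×1720/(2π×3.9²) × 1 = 53.993 × 1 = 53.99 kPa

Δσ_z ≈ 54 kPa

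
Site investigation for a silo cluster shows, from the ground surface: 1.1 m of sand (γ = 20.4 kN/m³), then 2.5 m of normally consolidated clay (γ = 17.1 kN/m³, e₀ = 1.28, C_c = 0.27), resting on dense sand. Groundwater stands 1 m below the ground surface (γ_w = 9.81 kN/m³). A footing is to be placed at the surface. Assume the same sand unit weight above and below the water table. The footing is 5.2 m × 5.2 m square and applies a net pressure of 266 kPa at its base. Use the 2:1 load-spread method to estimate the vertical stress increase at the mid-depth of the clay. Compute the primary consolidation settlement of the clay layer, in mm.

S_c ≈ 210 mm

Mid-depth of clay below the ground surface: z = 1.1 + 2.5/2 = 2.35 m.
Total vertical stress at mid-clay: σ_v = 20.4×1.1 + 17.1×1.25 = 43.815 kPa.
Pore pressure: u = 9.81×(2.35 − 1) = 13.244 kPa.
Initial effective stress: σ'_0 = σ_v − u = 43.815 − 13.244 = 30.571 kPa.
Stress increase at mid-clay by the 2:1 spreading method:
Δσ = qBL/((B+z)(L+z)) = 266×5.2×5.2/((5.2+2.35)(5.2+2.35)) = 126.18 kPa
Final effective stress: σ'_f = σ'_0 + Δσ = 30.571 + 126.18 = 156.75 kPa.
Normally consolidated clay, so the full stress increment lies on the virgin compression line:
S_c = C_c·H/(1+e₀)·log₁₀(σ'_f/σ'_0) = 0.27×2.5/(1+1.28)×log₁₀(156.75/30.571)
    = 0.29605 × 0.7099 = 0.2102 m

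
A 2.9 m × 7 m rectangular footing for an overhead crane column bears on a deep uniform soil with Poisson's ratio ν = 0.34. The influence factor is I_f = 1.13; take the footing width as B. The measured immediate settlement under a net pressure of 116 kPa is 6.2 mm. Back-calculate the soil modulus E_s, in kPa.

S_e = q·B·(1−ν²)/E_s · I_f  ⇒  E_s = q·B·(1−ν²)·I_f / S_e.
E_s = 116 × 2.9 × 0.8844 × 1.13 / 0.0062 = 54220 kPa

E_s ≈ 54200 kPa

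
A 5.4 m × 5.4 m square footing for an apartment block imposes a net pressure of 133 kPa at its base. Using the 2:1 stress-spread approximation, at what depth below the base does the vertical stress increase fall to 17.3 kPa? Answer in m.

2:1 spreading — at depth z the loaded area has grown by z in each plan dimension:
qB²/(B+z)² = Δσ_z ⇒ z = B(√(q/Δσ_z) − 1) = 5.4×(√(133/17.3) − 1) = 9.573 m

z ≈ 9.57 m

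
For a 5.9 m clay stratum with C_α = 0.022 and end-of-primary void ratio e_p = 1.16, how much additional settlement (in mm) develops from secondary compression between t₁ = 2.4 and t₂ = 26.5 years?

Secondary compression: S_s = C_α·H/(1+e_p)·log₁₀(t₂/t₁)
S_s = 0.022×5.9/(1+1.16)×log₁₀(26.5/2.4)
    = 0.06009 × 1.043 = 0.06268 m

S_s ≈ 62.7 mm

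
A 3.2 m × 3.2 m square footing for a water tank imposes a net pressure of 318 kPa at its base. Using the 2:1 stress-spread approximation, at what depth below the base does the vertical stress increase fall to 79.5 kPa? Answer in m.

2:1 spreading — at depth z the loaded area has grown by z in each plan dimension:
qB²/(B+z)² = Δσ_z ⇒ z = B(√(q/Δσ_z) − 1) = 3.2×(√(318/79.5) − 1) = 3.2 m

z ≈ 3.2 m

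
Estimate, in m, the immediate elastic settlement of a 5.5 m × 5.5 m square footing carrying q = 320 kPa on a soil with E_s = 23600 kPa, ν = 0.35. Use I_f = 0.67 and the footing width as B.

S_e ≈ 0.0438 m

Immediate (elastic) settlement: S_e = q·B·(1−ν²)/E_s · I_f.
S_e = 320 × 5.5 × (1 − 0.35²) / 23600 × 0.67
    = 320 × 5.5 × 0.8775 / 23600 × 0.67
    = 0.04385 m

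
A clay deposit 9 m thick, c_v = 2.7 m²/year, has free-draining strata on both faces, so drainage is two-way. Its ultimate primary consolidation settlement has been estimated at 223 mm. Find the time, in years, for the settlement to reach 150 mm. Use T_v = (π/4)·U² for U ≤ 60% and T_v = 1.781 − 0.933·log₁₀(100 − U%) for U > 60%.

Drainage path length: H_d = H/2 = 4.5 m (double drainage).
U = S(t)/S_ult = 150/223 = 0.6726.
U > 60%: T_v = 1.781 − 0.933·log₁₀(100 − 67.265) = 0.36749.
t = T_v·H_d²/c_v = 0.36749×4.5²/2.7 = 2.756 years.

t ≈ 2.76 years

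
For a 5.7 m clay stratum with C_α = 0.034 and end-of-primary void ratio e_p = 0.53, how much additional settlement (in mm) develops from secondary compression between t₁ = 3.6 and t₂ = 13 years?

Secondary compression: S_s = C_α·H/(1+e_p)·log₁₀(t₂/t₁)
S_s = 0.034×5.7/(1+0.53)×log₁₀(13/3.6)
    = 0.1267 × 0.5576 = 0.07063 m

S_s ≈ 70.6 mm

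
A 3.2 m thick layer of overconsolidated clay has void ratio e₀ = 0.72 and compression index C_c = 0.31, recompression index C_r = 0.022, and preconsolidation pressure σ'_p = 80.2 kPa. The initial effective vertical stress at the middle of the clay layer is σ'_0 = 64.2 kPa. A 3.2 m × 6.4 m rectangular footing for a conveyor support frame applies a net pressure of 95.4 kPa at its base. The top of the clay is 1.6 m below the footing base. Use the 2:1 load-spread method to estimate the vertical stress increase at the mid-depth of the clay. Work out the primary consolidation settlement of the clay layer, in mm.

Mid-depth of clay below the footing base: z = 1.6 + 3.2/2 = 3.2 m.
Stress increase at mid-clay by the 2:1 spreading method:
Δσ = qBL/((B+z)(L+z)) = 95.4×3.2×6.4/((3.2+3.2)(6.4+3.2)) = 31.8 kPa
Final effective stress: σ'_f = 64.2 + 31.8 = 96 kPa.
σ'_f = 96 > σ'_p = 80.2 kPa, so the stress path crosses the preconsolidation pressure — recompression up to σ'_p, then virgin compression beyond:
S_c = H/(1+e₀)·[C_r·log₁₀(σ'_p/σ'_0) + C_c·log₁₀(σ'_f/σ'_p)]
    = 3.2/1.72 × [0.022×log₁₀(80.2/64.2) + 0.31×log₁₀(96/80.2)]
    = 1.8605 × [0.0021261 + 0.02421] = 0.049 m

S_c ≈ 49 mm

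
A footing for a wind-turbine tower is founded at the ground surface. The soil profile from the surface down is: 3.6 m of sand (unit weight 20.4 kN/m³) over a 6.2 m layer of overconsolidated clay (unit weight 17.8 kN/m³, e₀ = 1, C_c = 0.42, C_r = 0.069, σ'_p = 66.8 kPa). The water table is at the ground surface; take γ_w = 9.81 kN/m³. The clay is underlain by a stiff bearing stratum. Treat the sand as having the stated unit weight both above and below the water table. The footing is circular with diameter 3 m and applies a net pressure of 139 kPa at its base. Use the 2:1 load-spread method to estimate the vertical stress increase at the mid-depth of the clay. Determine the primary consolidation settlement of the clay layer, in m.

Mid-depth of clay below the ground surface: z = 3.6 + 6.2/2 = 6.7 m.
Total vertical stress at mid-clay: σ_v = 20.4×3.6 + 17.8×3.1 = 128.62 kPa.
Pore pressure: u = 9.81×(6.7 − 0) = 65.727 kPa.
Initial effective stress: σ'_0 = σ_v − u = 128.62 − 65.727 = 62.893 kPa.
Stress increase at mid-clay by the 2:1 spreading method:
Δσ ≈ qD²/(D+z)² = 139×3²/(3+6.7)² = 13.296 kPa
Final effective stress: σ'_f = 62.893 + 13.296 = 76.189 kPa.
σ'_f = 76.189 > σ'_p = 66.8 kPa, so the stress path crosses the preconsolidation pressure — recompression up to σ'_p, then virgin compression beyond:
S_c = H/(1+e₀)·[C_r·log₁₀(σ'_p/σ'_0) + C_c·log₁₀(σ'_f/σ'_p)]
    = 6.2/2 × [0.069×log₁₀(66.8/62.893) + 0.42×log₁₀(76.189/66.8)]
    = 3.1 × [0.001806 + 0.023989] = 0.07996 m

S_c ≈ 0.08 m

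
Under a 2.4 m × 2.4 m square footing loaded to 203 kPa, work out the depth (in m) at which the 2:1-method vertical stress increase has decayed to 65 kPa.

z ≈ 1.84 m

2:1 spreading — at depth z the loaded area has grown by z in each plan dimension:
qB²/(B+z)² = Δσ_z ⇒ z = B(√(q/Δσ_z) − 1) = 2.4×(√(203/65) − 1) = 1.841 m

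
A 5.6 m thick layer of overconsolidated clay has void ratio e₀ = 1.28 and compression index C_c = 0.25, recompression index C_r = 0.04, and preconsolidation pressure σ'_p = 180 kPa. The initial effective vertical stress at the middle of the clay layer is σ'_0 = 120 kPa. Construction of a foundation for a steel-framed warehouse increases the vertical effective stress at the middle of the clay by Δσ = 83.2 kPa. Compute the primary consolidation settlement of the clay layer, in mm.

S_c ≈ 49.6 mm

Final effective stress: σ'_f = 120 + 83.2 = 203.2 kPa.
σ'_f = 203.2 > σ'_p = 180 kPa, so the stress path crosses the preconsolidation pressure — recompression up to σ'_p, then virgin compression beyond:
S_c = H/(1+e₀)·[C_r·log₁₀(σ'_p/σ'_0) + C_c·log₁₀(σ'_f/σ'_p)]
    = 5.6/2.28 × [0.04×log₁₀(180/120) + 0.25×log₁₀(203.2/180)]
    = 2.4561 × [0.0070437 + 0.013163] = 0.04963 m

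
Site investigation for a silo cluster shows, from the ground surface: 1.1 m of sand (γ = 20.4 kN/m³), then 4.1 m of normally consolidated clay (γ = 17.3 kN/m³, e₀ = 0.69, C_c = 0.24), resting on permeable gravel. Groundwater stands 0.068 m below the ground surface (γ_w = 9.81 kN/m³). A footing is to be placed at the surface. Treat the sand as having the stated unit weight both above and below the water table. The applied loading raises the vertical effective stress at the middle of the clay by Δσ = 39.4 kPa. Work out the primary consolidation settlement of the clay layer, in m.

Mid-depth of clay below the ground surface: z = 1.1 + 4.1/2 = 3.15 m.
Total vertical stress at mid-clay: σ_v = 20.4×1.1 + 17.3×2.05 = 57.905 kPa.
Pore pressure: u = 9.81×(3.15 − 0.068) = 30.234 kPa.
Initial effective stress: σ'_0 = σ_v − u = 57.905 − 30.234 = 27.671 kPa.
Final effective stress: σ'_f = σ'_0 + Δσ = 27.671 + 39.4 = 67.071 kPa.
Normally consolidated clay, so the full stress increment lies on the virgin compression line:
S_c = C_c·H/(1+e₀)·log₁₀(σ'_f/σ'_0) = 0.24×4.1/(1+0.69)×log₁₀(67.071/27.671)
    = 0.58225 × 0.38451 = 0.2239 m

S_c ≈ 0.224 m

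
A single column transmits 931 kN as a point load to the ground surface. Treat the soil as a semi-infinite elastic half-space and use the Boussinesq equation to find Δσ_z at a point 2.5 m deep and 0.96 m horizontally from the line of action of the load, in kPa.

Boussinesq vertical stress below a point load on an elastic half-space:
Δσ_z = 3P/(2πz²) · [1 + (r/z)²]^(−5/2)
r/z = 0.96/2.5 = 0.384; [1+(r/z)²]^(−5/2) = 0.70902.
Δσ_z = 3×931/(2π×2.5²) × 0.70902 = 71.123 × 0.70902 = 50.43 kPa

Δσ_z ≈ 50.4 kPa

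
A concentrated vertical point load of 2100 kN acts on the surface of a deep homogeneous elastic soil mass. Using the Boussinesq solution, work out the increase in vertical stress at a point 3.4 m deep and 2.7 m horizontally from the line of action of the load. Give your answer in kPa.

Δσ_z ≈ 25.5 kPa

Boussinesq vertical stress below a point load on an elastic half-space:
Δσ_z = 3P/(2πz²) · [1 + (r/z)²]^(−5/2)
r/z = 2.7/3.4 = 0.79412; [1+(r/z)²]^(−5/2) = 0.29452.
Δσ_z = 3×2100/(2π×3.4²) × 0.29452 = 86.737 × 0.29452 = 25.55 kPa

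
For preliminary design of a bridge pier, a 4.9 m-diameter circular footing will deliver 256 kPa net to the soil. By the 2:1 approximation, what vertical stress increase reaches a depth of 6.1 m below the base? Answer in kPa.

Δσ_z ≈ 50.8 kPa

By the 2:1 method the load spreads at 1 horizontal : 2 vertical, so at depth z the loaded area has grown by z in each plan dimension:
Δσ ≈ qD²/(D+z)² = 256×4.9²/(4.9+6.1)² = 50.798 kPa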